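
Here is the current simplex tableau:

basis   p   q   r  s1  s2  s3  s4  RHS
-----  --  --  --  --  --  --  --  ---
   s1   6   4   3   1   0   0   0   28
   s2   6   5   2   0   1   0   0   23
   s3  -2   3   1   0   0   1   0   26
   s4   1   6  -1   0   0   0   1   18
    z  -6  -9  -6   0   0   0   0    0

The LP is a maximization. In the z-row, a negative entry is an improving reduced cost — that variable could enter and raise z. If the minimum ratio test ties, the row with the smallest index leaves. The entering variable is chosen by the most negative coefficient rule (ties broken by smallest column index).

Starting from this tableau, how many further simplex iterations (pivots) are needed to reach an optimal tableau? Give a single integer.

pivot: q in, s4 out → z = 27
pivot: r in, s2 out → z = 819/17
pivot: s4 in, s1 out → z = 405/7
No improving column remains; optimal.

3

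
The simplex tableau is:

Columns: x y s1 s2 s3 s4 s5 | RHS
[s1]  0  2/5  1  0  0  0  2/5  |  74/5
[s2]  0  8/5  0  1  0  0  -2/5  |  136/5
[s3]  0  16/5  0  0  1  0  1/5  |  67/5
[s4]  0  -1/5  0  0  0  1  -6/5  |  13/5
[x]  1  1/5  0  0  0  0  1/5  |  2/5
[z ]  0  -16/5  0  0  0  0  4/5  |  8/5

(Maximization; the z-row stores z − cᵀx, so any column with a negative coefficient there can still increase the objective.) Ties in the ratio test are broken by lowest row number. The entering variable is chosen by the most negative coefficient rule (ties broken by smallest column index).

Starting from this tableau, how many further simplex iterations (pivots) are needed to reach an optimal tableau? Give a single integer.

1

pivot: y in, x out → z = 8
No improving column remains; optimal.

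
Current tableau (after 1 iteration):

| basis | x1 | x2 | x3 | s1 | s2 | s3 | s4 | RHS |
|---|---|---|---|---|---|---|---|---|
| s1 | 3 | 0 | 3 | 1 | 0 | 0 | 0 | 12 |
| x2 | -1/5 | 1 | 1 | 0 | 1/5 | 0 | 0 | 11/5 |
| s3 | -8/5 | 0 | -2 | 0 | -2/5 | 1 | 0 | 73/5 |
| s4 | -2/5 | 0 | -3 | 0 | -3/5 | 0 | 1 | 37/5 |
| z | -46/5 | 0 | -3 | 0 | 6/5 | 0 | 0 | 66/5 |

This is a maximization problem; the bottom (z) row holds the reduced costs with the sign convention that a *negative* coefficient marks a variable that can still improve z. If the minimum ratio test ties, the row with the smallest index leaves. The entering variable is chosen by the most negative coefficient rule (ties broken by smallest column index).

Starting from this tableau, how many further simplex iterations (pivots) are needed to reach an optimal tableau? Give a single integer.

pivot: x1 in, s1 out → z = 50
No improving column remains; optimal.

1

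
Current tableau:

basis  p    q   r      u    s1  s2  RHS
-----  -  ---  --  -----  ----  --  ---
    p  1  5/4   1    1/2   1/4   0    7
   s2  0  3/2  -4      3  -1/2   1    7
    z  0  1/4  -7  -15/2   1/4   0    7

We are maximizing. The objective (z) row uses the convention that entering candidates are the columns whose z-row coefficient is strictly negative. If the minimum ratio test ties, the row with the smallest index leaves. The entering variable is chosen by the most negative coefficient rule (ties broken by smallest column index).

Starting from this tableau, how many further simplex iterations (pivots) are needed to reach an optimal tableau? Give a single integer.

pivot: u in, s2 out → z = 49/2
pivot: r in, p out → z = 84
No improving column remains; optimal.

2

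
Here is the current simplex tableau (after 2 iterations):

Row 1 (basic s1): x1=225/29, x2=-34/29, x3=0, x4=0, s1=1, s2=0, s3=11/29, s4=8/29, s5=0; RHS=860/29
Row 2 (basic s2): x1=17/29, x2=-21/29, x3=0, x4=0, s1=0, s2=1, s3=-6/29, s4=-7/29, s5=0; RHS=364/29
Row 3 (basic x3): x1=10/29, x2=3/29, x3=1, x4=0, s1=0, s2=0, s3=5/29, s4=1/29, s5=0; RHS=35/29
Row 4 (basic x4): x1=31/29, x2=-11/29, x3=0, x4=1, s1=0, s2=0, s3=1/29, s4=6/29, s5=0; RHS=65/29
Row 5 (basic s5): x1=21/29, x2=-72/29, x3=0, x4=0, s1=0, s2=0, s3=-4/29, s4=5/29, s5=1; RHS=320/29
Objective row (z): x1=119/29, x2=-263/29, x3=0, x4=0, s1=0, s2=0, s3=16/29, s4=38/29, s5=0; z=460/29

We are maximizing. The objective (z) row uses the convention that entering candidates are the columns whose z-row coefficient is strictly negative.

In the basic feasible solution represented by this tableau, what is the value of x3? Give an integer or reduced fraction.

35/29

x3 is basic (row 3); its value is the RHS of that row: 35/29.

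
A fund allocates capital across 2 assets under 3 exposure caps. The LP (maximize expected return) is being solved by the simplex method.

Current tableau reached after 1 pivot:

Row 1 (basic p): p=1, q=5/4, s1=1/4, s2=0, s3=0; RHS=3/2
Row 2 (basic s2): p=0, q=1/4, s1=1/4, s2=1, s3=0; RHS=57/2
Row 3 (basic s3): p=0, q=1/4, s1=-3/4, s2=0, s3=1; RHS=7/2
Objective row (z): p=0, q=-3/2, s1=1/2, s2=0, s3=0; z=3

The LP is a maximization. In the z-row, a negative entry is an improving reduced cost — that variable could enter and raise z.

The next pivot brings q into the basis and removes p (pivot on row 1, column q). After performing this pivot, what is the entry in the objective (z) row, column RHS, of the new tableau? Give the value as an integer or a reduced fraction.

Pivot element is row 1, column q: 5/4.
Normalize row 1: new (row 1, RHS) = (3/2)/(5/4) = 6/5.
z-row ← z-row − (-3/2)·(new row 1): 3 − (-3/2)·(6/5) = 24/5.

24/5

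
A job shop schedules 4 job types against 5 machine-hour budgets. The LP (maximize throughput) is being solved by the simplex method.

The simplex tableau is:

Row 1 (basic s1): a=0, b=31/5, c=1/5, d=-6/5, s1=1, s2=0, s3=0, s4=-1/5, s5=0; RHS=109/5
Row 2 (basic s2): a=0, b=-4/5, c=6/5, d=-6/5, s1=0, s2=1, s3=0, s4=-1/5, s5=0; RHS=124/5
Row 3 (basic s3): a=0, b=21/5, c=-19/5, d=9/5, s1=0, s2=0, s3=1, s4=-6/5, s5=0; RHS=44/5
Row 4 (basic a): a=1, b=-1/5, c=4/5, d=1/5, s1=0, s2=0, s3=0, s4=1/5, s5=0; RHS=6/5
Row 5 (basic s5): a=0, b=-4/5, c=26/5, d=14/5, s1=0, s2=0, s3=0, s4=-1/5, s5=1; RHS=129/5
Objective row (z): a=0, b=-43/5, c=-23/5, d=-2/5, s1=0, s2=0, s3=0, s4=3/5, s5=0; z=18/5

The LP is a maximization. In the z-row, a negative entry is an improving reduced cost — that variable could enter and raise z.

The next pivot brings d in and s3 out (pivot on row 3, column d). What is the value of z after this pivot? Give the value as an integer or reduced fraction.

50/9

Minimum ratio for d: (44/5)/(9/5) = 44/9.
z changes by −(z-row coeff of d)·ratio = −(-2/5)·(44/9) = 88/45.
New z = 18/5 + (88/45) = 50/9.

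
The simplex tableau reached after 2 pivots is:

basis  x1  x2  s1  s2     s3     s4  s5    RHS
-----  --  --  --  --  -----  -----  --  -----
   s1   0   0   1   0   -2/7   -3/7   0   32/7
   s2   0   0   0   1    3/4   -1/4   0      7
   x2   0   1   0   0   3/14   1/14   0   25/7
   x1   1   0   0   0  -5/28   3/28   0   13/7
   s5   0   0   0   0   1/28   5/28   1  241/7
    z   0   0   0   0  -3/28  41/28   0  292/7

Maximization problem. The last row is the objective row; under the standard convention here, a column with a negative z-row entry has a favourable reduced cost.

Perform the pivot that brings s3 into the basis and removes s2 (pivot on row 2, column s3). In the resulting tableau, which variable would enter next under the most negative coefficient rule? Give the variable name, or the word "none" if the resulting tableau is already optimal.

Pivot element 3/4. New z-row = old z-row − (-3/28)·(row 2/(3/4)).
Updated z-row coefficients: x1: 0, x2: 0, s1: 0, s2: 1/7, s3: 0, s4: 10/7, s5: 0.
No coefficient is strictly negative; the tableau after this pivot is optimal.

none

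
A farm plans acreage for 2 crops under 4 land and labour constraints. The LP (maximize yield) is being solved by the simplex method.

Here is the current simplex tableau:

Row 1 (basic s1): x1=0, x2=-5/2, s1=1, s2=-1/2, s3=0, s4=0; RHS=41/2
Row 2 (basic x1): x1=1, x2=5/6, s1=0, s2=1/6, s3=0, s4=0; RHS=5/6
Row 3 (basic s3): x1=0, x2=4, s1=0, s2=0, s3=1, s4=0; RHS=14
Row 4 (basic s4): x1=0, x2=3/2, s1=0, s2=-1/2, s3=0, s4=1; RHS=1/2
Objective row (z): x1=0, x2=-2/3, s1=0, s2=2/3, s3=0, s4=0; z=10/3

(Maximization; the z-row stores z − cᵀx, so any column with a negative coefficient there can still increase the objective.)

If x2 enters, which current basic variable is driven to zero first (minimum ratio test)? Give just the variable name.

s4

Ratios: row 1 (s1): entry -5/2 ≤ 0, skip; row 2 (x1): (5/6)/(5/6) = 1; row 3 (s3): 14/4 = 7/2; row 4 (s4): (1/2)/(3/2) = 1/3.
Minimum ratio 1/3 is in the s4 row, so s4 leaves.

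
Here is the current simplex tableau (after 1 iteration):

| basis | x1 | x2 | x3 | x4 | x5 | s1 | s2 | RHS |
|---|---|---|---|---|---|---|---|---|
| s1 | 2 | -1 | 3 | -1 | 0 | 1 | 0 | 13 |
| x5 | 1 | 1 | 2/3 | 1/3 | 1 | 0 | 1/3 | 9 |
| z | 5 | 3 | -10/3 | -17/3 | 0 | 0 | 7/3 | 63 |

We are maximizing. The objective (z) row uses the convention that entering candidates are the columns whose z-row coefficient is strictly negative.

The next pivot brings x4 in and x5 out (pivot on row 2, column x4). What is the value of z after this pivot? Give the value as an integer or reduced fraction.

216

Minimum ratio for x4: 9/(1/3) = 27.
z changes by −(z-row coeff of x4)·ratio = −(-17/3)·27 = 153.
New z = 63 + 153 = 216.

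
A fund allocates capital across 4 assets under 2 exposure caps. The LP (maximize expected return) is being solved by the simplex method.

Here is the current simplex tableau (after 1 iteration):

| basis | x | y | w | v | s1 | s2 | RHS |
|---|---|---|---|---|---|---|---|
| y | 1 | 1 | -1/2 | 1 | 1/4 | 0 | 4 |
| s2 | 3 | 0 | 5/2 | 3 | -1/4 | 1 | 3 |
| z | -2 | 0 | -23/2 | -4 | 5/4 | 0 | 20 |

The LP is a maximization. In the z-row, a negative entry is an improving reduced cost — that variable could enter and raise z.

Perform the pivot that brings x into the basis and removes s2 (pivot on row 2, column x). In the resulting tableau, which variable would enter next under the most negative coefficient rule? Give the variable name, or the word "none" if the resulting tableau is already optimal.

w

Pivot element 3. New z-row = old z-row − (-2)·(row 2/3).
Updated z-row coefficients: x: 0, y: 0, w: -59/6, v: -2, s1: 13/12, s2: 2/3.
The most negative is -59/6 in column w, so w would enter next.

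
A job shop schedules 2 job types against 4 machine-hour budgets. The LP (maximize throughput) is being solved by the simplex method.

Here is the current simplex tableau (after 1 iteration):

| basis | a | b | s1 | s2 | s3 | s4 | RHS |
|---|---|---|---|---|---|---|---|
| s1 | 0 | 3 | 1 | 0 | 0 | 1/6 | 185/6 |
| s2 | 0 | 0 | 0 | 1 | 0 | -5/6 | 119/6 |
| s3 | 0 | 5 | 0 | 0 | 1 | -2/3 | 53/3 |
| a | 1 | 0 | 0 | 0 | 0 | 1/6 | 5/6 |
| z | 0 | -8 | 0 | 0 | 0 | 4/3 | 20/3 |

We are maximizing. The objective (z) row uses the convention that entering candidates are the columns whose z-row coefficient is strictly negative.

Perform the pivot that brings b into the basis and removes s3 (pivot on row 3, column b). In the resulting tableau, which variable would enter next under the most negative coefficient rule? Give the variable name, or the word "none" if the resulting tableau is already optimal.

Pivot element 5. New z-row = old z-row − (-8)·(row 3/5).
Updated z-row coefficients: a: 0, b: 0, s1: 0, s2: 0, s3: 8/5, s4: 4/15.
No coefficient is strictly negative; the tableau after this pivot is optimal.

none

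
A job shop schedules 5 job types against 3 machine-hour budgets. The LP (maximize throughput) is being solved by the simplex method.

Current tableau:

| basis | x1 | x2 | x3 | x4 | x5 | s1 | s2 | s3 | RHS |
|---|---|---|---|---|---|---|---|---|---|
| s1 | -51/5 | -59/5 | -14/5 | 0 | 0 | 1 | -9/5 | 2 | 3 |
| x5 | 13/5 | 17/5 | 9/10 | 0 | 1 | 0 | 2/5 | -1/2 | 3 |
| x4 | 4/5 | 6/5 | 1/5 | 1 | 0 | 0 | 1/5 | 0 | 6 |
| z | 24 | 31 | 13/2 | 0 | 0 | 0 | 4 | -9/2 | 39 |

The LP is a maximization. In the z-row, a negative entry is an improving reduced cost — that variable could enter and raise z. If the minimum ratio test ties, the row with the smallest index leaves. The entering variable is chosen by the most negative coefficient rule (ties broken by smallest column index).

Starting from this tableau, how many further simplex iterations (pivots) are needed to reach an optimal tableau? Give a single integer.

2

pivot: s3 in, s1 out → z = 183/4
pivot: s2 in, x4 out → z = 189/4
No improving column remains; optimal.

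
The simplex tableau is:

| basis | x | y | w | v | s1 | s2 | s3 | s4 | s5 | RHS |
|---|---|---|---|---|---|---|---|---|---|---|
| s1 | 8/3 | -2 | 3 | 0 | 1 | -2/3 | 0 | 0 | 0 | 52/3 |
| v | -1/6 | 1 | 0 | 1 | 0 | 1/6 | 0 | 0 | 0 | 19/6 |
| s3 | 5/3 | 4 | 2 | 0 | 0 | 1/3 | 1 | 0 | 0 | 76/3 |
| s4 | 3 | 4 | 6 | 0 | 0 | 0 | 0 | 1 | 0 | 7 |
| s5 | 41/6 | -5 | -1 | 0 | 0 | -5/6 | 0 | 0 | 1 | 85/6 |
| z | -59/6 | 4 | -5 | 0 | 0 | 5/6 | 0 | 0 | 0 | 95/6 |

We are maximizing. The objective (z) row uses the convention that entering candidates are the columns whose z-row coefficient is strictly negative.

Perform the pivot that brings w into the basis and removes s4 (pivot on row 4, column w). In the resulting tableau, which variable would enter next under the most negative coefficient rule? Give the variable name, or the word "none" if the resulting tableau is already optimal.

Pivot element 6. New z-row = old z-row − (-5)·(row 4/6).
Updated z-row coefficients: x: -22/3, y: 22/3, w: 0, v: 0, s1: 0, s2: 5/6, s3: 0, s4: 5/6, s5: 0.
The most negative is -22/3 in column x, so x would enter next.

x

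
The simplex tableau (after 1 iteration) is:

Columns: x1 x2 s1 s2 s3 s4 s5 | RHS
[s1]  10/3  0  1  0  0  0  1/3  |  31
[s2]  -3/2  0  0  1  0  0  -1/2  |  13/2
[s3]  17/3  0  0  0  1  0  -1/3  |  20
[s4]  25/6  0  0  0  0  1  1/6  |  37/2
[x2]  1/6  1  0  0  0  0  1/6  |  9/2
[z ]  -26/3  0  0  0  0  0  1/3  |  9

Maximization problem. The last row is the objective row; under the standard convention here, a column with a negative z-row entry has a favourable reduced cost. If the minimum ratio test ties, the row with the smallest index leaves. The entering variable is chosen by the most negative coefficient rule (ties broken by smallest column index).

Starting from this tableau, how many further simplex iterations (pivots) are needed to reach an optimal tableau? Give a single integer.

pivot: x1 in, s3 out → z = 673/17
pivot: s5 in, s4 out → z = 577/14
No improving column remains; optimal.

2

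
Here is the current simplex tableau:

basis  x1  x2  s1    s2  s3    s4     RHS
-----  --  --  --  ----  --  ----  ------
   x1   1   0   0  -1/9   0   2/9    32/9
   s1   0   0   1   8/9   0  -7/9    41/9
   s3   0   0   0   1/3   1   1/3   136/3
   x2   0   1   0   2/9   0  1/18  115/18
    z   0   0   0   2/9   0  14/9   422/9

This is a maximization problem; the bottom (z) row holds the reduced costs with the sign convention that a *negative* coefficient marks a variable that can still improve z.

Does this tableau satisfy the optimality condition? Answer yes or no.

yes

No objective-row coefficient is strictly negative, so no entering variable exists; the tableau is optimal.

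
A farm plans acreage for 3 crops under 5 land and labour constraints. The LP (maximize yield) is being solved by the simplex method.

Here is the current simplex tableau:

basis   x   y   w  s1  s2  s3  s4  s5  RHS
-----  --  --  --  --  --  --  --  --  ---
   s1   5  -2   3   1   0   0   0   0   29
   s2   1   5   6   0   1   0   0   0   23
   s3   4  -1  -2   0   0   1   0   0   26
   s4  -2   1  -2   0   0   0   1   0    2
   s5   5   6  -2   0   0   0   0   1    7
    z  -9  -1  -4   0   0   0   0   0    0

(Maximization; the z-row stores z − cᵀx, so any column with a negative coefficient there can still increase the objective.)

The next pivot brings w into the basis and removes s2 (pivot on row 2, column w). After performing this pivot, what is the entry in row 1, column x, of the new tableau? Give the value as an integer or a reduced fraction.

9/2

Pivot element is row 2, column w: 6.
Normalize row 2: new (row 2, x) = 1/6 = 1/6.
row 1 ← row 1 − 3·(new row 2): 5 − 3·(1/6) = 9/2.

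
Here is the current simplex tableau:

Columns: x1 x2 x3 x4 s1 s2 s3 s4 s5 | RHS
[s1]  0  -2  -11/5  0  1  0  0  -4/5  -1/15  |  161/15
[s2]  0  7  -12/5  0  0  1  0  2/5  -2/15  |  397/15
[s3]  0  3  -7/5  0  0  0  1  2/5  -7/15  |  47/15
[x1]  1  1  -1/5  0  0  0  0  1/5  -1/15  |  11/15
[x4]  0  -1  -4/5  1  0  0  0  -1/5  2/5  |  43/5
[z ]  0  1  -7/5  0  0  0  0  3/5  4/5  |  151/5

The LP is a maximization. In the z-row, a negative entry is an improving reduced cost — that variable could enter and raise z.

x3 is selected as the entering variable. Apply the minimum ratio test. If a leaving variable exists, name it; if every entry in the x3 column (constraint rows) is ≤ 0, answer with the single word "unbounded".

x3-column entries: row 1: -11/5, row 2: -12/5, row 3: -7/5, row 4: -1/5, row 5: -4/5. All ≤ 0, so x3 can increase without bound; the LP is unbounded in this direction.

unbounded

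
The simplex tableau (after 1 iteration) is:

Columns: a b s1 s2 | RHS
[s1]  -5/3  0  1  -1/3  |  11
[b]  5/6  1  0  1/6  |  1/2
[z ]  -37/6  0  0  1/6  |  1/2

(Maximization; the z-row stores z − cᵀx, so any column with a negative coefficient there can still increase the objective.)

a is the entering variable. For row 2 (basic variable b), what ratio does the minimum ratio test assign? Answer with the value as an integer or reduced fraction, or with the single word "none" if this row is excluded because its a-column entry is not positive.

3/5

Ratio = RHS / (a entry) = (1/2) / (5/6) = 3/5.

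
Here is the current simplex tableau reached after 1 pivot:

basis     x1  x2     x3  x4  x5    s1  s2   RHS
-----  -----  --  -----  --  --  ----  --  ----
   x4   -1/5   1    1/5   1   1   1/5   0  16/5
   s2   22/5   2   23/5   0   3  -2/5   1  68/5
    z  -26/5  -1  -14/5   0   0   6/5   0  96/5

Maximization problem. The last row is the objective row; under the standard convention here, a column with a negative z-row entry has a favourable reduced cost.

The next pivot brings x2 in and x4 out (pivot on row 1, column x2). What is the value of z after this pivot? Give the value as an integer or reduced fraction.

112/5

Minimum ratio for x2: (16/5)/1 = 16/5.
z changes by −(z-row coeff of x2)·ratio = −(-1)·(16/5) = 16/5.
New z = 96/5 + (16/5) = 112/5.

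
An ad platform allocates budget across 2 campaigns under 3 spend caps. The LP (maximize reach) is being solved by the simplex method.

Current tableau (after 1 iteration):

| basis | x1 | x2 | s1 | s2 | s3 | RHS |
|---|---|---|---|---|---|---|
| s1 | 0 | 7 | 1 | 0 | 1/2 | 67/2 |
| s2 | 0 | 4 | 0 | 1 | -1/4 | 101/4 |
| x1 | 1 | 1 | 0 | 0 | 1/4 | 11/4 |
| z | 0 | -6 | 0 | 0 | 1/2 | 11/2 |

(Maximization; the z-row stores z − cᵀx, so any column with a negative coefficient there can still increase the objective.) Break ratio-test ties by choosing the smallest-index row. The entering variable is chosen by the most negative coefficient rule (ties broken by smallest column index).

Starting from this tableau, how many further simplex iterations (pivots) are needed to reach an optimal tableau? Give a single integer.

pivot: x2 in, x1 out → z = 22
No improving column remains; optimal.

1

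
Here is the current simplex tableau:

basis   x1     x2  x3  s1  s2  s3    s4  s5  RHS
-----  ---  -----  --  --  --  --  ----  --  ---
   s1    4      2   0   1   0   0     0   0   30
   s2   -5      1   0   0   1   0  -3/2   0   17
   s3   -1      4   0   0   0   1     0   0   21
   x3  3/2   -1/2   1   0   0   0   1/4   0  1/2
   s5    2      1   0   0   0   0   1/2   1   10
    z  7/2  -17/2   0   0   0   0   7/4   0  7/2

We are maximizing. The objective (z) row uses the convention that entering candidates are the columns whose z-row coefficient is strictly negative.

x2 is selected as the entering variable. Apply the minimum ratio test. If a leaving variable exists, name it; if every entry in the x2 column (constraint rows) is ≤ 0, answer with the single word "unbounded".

Ratios: row 1 (s1): 30/2 = 15; row 2 (s2): 17/1 = 17; row 3 (s3): 21/4 = 21/4; row 4 (x3): entry -1/2 ≤ 0, skip; row 5 (s5): 10/1 = 10.
Minimum ratio is in the s3 row, so s3 leaves.

s3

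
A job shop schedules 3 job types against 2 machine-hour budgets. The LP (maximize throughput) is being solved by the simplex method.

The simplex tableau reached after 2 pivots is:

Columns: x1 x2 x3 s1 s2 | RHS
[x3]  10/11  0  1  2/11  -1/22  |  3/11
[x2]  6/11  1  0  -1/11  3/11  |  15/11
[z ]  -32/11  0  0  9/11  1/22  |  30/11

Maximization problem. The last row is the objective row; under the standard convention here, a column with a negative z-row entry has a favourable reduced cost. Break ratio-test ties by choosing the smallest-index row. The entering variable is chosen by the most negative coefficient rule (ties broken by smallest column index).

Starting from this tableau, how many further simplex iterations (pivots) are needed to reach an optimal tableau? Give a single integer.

2

pivot: x1 in, x3 out → z = 18/5
pivot: s2 in, x2 out → z = 4
No improving column remains; optimal.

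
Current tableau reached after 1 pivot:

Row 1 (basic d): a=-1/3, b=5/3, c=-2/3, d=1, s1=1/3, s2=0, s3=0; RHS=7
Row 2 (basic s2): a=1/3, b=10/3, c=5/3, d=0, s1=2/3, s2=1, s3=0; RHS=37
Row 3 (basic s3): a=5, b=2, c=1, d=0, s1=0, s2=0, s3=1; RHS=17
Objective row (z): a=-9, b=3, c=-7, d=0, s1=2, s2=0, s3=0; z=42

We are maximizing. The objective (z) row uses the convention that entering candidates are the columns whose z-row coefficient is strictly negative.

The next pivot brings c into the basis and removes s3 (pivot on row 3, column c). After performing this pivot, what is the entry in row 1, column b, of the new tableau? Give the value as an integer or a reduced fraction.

Pivot element is row 3, column c: 1.
Normalize row 3: new (row 3, b) = 2/1 = 2.
row 1 ← row 1 − (-2/3)·(new row 3): 5/3 − (-2/3)·2 = 3.

3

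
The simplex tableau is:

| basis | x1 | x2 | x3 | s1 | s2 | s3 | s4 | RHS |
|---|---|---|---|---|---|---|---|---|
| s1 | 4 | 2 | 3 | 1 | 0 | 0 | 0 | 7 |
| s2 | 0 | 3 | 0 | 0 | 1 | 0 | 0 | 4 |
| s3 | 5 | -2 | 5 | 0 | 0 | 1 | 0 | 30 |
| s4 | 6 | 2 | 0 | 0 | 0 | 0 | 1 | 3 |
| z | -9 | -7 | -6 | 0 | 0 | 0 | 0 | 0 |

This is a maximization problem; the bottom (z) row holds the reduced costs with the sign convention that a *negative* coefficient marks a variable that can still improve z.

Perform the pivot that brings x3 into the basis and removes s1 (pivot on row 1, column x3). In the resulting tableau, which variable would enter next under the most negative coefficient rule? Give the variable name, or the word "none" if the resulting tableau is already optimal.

x2

Pivot element 3. New z-row = old z-row − (-6)·(row 1/3).
Updated z-row coefficients: x1: -1, x2: -3, x3: 0, s1: 2, s2: 0, s3: 0, s4: 0.
The most negative is -3 in column x2, so x2 would enter next.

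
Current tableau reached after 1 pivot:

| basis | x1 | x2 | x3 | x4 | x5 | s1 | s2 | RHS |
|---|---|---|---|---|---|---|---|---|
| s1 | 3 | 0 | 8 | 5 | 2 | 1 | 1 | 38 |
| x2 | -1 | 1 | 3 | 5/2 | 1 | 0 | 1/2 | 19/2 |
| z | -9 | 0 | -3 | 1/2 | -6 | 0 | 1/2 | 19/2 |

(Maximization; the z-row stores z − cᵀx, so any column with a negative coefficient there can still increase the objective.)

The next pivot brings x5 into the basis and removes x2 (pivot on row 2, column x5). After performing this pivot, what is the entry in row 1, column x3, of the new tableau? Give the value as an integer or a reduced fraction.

Pivot element is row 2, column x5: 1.
Normalize row 2: new (row 2, x3) = 3/1 = 3.
row 1 ← row 1 − 2·(new row 2): 8 − 2·3 = 2.

2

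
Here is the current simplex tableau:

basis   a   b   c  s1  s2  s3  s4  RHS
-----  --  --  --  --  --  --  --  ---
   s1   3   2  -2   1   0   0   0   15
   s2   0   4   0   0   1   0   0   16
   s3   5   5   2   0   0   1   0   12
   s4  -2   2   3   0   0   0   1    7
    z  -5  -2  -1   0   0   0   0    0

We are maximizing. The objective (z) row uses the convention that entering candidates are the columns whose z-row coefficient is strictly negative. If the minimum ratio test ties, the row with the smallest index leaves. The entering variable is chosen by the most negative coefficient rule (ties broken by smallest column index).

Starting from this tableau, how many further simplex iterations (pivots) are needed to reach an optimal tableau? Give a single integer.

1

pivot: a in, s3 out → z = 12
No improving column remains; optimal.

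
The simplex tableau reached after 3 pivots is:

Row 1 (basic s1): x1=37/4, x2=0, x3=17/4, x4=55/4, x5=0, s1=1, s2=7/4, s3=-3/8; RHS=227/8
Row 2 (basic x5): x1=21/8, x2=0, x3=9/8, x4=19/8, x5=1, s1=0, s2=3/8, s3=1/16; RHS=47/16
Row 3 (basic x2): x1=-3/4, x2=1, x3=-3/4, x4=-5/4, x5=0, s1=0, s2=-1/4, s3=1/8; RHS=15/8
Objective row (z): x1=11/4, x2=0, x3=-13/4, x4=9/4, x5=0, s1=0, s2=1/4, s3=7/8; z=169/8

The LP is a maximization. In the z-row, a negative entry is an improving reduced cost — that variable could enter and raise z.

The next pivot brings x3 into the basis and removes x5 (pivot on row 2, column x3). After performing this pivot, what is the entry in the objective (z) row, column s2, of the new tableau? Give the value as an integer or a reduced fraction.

4/3

Pivot element is row 2, column x3: 9/8.
Normalize row 2: new (row 2, s2) = (3/8)/(9/8) = 1/3.
z-row ← z-row − (-13/4)·(new row 2): 1/4 − (-13/4)·(1/3) = 4/3.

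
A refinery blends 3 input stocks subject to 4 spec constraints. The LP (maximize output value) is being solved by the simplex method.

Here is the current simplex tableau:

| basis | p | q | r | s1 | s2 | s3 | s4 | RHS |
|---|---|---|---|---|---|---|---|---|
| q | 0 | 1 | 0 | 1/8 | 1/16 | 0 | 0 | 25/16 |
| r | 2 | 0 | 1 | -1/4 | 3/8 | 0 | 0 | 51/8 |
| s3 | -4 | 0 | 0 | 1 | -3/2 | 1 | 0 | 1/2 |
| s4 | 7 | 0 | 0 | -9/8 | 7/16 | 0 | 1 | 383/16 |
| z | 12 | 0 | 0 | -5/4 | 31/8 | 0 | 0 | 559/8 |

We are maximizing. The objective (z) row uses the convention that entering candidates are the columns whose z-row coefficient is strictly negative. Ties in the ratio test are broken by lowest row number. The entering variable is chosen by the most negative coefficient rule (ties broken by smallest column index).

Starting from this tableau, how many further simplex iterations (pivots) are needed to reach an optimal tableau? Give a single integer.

pivot: s1 in, s3 out → z = 141/2
No improving column remains; optimal.

1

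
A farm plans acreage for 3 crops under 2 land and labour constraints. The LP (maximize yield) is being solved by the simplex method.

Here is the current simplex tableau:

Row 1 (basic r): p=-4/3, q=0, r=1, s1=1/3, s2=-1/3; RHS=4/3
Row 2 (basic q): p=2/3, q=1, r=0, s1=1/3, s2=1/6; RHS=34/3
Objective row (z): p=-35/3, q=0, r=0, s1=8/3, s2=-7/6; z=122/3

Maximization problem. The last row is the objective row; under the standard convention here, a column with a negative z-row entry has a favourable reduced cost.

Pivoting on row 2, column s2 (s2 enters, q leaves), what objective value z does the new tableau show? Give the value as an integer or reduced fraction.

120

Minimum ratio for s2: (34/3)/(1/6) = 68.
z changes by −(z-row coeff of s2)·ratio = −(-7/6)·68 = 238/3.
New z = 122/3 + (238/3) = 120.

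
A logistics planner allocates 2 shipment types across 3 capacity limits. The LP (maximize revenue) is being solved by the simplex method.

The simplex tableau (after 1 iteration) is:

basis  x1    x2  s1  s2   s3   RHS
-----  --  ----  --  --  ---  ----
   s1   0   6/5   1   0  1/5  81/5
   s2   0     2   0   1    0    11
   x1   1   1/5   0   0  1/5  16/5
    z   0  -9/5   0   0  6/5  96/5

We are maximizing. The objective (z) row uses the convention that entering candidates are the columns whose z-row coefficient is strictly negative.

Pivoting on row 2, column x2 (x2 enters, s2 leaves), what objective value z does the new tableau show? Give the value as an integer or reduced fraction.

Minimum ratio for x2: 11/2 = 11/2.
z changes by −(z-row coeff of x2)·ratio = −(-9/5)·(11/2) = 99/10.
New z = 96/5 + (99/10) = 291/10.

291/10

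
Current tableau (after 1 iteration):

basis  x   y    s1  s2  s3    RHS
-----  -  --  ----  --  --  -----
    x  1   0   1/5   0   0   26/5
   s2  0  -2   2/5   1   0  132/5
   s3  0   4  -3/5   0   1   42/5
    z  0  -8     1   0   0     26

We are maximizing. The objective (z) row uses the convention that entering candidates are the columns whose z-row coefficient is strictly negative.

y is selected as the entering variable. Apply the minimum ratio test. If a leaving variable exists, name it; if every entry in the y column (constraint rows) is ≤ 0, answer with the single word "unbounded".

s3

Ratios: row 1 (x): entry 0 ≤ 0, skip; row 2 (s2): entry -2 ≤ 0, skip; row 3 (s3): (42/5)/4 = 21/10.
Minimum ratio is in the s3 row, so s3 leaves.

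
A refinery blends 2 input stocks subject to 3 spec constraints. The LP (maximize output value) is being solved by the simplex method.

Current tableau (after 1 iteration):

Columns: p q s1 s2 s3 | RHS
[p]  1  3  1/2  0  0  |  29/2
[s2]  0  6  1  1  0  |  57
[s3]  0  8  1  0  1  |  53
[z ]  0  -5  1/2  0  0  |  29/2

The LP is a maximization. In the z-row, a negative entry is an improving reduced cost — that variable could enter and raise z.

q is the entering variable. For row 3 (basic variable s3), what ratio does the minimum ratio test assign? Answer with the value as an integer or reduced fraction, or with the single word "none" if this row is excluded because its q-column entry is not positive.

Ratio = RHS / (q entry) = 53 / 8 = 53/8.

53/8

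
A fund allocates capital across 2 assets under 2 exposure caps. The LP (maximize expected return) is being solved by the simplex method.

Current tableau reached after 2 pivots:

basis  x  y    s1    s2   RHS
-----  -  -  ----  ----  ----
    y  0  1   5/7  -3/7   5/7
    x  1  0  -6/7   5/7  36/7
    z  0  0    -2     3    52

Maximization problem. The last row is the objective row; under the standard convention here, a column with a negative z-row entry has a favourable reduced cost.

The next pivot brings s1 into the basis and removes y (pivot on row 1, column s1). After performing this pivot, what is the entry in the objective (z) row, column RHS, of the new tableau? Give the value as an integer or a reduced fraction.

54

Pivot element is row 1, column s1: 5/7.
Normalize row 1: new (row 1, RHS) = (5/7)/(5/7) = 1.
z-row ← z-row − (-2)·(new row 1): 52 − (-2)·1 = 54.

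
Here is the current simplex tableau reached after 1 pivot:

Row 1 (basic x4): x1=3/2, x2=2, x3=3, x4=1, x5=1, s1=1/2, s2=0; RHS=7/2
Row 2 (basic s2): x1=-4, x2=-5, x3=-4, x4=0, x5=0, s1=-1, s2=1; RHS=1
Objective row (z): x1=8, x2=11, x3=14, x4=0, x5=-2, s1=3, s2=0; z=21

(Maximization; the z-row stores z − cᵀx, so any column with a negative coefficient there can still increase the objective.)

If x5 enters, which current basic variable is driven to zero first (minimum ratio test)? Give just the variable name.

Ratios: row 1 (x4): (7/2)/1 = 7/2; row 2 (s2): entry 0 ≤ 0, skip.
Minimum ratio 7/2 is in the x4 row, so x4 leaves.

x4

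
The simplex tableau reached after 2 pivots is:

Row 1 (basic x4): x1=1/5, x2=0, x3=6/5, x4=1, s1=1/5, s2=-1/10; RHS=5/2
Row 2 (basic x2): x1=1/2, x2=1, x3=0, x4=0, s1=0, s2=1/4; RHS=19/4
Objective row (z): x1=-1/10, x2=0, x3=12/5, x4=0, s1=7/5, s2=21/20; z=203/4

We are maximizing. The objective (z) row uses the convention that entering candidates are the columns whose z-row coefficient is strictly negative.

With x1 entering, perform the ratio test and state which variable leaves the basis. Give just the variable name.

x2

Ratios: row 1 (x4): (5/2)/(1/5) = 25/2; row 2 (x2): (19/4)/(1/2) = 19/2.
Minimum ratio 19/2 is in the x2 row, so x2 leaves.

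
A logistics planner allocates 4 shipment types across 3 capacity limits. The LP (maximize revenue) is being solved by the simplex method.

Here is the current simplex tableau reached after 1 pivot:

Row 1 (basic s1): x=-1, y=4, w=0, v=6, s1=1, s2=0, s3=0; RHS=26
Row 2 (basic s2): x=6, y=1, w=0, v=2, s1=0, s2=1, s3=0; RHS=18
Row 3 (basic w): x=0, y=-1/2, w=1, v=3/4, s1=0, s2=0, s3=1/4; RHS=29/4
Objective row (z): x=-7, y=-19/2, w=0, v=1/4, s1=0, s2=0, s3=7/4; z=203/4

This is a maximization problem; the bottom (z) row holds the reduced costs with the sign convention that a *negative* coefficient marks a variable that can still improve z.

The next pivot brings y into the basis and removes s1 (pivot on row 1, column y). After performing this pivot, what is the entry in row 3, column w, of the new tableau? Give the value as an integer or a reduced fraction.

Pivot element is row 1, column y: 4.
Normalize row 1: new (row 1, w) = 0/4 = 0.
row 3 ← row 3 − (-1/2)·(new row 1): 1 − (-1/2)·0 = 1.

1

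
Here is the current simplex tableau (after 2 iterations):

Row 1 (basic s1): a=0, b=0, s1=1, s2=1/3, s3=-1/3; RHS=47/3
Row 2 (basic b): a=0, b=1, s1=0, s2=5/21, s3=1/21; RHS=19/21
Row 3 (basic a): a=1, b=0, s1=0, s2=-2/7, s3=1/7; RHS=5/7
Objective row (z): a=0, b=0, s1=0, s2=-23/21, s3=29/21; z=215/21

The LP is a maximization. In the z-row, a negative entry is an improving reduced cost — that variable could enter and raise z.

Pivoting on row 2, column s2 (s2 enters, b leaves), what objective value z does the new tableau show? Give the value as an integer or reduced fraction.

72/5

Minimum ratio for s2: (19/21)/(5/21) = 19/5.
z changes by −(z-row coeff of s2)·ratio = −(-23/21)·(19/5) = 437/105.
New z = 215/21 + (437/105) = 72/5.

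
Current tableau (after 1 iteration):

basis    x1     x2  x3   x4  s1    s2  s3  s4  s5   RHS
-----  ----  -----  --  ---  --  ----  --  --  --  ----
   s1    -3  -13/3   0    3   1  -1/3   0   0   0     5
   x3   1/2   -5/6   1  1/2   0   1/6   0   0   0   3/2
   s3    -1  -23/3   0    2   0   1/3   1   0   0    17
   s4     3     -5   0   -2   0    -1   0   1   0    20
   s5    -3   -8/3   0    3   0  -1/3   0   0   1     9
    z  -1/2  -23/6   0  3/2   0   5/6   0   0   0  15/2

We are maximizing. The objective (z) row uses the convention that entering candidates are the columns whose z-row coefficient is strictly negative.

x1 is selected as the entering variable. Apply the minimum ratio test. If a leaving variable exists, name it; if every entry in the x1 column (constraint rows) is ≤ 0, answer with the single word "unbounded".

x3

Ratios: row 1 (s1): entry -3 ≤ 0, skip; row 2 (x3): (3/2)/(1/2) = 3; row 3 (s3): entry -1 ≤ 0, skip; row 4 (s4): 20/3 = 20/3; row 5 (s5): entry -3 ≤ 0, skip.
Minimum ratio is in the x3 row, so x3 leaves.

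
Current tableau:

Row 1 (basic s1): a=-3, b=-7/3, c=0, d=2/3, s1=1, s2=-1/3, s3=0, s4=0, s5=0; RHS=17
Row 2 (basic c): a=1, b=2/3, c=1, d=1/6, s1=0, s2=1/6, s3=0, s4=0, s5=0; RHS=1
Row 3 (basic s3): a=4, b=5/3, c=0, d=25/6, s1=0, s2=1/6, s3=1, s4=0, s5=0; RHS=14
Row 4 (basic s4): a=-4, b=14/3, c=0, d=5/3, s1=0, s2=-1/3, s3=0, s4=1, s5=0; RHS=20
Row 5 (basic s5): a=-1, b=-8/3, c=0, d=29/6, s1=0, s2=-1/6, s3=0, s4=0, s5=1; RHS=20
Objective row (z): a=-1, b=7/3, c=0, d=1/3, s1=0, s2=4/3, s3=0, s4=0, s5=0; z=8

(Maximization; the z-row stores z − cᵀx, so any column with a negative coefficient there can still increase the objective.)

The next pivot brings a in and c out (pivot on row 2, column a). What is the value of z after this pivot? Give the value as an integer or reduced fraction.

Minimum ratio for a: 1/1 = 1.
z changes by −(z-row coeff of a)·ratio = −(-1)·1 = 1.
New z = 8 + 1 = 9.

9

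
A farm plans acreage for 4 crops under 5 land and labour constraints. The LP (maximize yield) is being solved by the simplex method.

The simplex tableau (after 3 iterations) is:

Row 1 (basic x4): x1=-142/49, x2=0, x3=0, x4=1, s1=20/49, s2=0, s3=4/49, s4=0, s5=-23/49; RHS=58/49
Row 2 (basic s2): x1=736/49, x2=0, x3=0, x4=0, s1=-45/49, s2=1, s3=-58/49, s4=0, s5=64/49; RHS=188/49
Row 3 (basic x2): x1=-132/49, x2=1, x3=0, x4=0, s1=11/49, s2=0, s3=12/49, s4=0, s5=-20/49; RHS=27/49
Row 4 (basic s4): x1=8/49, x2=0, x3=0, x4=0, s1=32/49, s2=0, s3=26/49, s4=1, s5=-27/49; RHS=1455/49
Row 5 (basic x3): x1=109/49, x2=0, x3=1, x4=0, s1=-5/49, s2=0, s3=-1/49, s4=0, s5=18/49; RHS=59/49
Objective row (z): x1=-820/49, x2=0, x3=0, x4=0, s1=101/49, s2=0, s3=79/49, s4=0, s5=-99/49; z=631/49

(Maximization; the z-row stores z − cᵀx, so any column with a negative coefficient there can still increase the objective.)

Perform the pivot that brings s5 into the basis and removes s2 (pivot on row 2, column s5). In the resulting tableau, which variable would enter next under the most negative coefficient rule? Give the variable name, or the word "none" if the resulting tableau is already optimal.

Pivot element 64/49. New z-row = old z-row − (-99/49)·(row 2/(64/49)).
Updated z-row coefficients: x1: 13/2, x2: 0, x3: 0, x4: 0, s1: 41/64, s2: 99/64, s3: -7/32, s4: 0, s5: 0.
The most negative is -7/32 in column s3, so s3 would enter next.

s3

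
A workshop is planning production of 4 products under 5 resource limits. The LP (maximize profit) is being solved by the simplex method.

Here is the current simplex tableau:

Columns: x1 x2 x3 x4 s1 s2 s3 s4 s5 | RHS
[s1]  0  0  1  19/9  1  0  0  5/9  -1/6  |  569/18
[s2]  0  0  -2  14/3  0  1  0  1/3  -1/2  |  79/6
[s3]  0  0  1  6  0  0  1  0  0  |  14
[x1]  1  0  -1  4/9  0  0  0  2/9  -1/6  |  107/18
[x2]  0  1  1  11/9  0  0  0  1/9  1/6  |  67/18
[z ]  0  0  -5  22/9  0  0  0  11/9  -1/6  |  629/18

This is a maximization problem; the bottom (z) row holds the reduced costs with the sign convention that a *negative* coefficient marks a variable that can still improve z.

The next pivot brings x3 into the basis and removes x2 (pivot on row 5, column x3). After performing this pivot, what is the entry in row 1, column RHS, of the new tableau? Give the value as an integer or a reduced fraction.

251/9

Pivot element is row 5, column x3: 1.
Normalize row 5: new (row 5, RHS) = (67/18)/1 = 67/18.
row 1 ← row 1 − 1·(new row 5): 569/18 − 1·(67/18) = 251/9.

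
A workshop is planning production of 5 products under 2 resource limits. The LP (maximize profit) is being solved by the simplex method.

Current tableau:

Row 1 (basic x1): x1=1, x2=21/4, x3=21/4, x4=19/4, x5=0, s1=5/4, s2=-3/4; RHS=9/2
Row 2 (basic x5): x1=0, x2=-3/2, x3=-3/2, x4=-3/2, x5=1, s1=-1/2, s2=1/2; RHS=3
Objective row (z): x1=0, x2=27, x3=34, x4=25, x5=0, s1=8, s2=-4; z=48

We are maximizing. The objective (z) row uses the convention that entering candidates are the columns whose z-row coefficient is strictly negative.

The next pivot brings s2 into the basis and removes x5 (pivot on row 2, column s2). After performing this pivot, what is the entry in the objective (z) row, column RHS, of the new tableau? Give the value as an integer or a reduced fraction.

Pivot element is row 2, column s2: 1/2.
Normalize row 2: new (row 2, RHS) = 3/(1/2) = 6.
z-row ← z-row − (-4)·(new row 2): 48 − (-4)·6 = 72.

72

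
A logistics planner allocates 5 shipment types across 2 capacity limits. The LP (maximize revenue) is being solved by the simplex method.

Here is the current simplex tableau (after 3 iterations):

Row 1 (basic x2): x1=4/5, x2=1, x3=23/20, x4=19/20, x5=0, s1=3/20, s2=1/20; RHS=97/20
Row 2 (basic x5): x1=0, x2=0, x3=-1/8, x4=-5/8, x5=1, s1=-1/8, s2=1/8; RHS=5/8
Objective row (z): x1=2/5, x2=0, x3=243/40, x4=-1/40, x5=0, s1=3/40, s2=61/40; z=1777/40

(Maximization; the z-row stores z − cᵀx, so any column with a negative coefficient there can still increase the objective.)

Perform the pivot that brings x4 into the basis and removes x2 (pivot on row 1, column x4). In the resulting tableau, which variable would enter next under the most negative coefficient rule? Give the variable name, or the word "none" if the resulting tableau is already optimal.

none

Pivot element 19/20. New z-row = old z-row − (-1/40)·(row 1/(19/20)).
Updated z-row coefficients: x1: 8/19, x2: 1/38, x3: 116/19, x4: 0, x5: 0, s1: 3/38, s2: 29/19.
No coefficient is strictly negative; the tableau after this pivot is optimal.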